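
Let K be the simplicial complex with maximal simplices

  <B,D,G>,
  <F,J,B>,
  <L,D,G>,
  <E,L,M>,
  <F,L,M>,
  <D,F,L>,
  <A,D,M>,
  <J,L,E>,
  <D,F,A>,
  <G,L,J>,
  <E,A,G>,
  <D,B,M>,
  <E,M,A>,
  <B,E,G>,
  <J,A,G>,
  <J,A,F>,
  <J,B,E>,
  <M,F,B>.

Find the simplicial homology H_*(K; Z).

We work with the vertex ordering A < B < D < E < F < G < J < L < M. The simplices of K, each written with vertices in increasing order, are:

  0-simplices (9): A, B, D, E, F, G, J, L, M
  1-simplices (27): AD, AE, AF, AG, AJ, AM, BD, BE, BF, BG, BJ, BM, DF, DG, DL, DM, EG, EJ, EL, EM, FJ, FL, FM, GJ, GL, JL, LM
  2-simplices (18): ADF, ADM, AEG, AEM, AFJ, AGJ, BDG, BDM, BEG, BEJ, BFJ, BFM, DFL, DGL, EJL, ELM, FLM, GJL

giving chain groups C_0 ≅ Z^9, C_1 ≅ Z^27, C_2 ≅ Z^18.

The boundary map ∂_1: C_1 → C_0 sends each edge [p,q] (with p < q) to q − p. For instance
  ∂DF = F − D.
The 9×27 boundary matrix has rank 8 and Smith normal form diag(1,1,1,1,1,1,1,1).

∂_2: C_2 → C_1 maps a triangle to the signed sum of its edges. For instance
  ∂BEG = EG − BG + BE,
  ∂BEJ = EJ − BJ + BE.
The resulting 27×18 matrix has rank 18, and its Smith normal form has invariant factors (1,1,1,1,1,1,1,1,1,1,1,1,1,1,1,1,1,2).

Computing H_k = (kernel of ∂_k) / (image of ∂_{k+1}):

  H_0: rank C_0 − rank ∂_1 = 9 − 8 = 1, and the invariant factors of ∂_1 are all 1, so H_0 = Z.
  H_1: rank ker ∂_1 − rank ∂_2 = (27 − 8) − 18 = 1, and ∂_2 has invariant factor 2 > 1, so H_1 = Z ⊕ Z/2Z.
  H_2: rank ker ∂_2 − rank ∂_3 = (18 − 18) − 0 = 0, and there is no ∂_3, so H_2 = 0.

(K is a triangulation of the Klein bottle.)

H_0 ≅ Z,  H_1 ≅ Z ⊕ Z/2Z,  H_2 = 0.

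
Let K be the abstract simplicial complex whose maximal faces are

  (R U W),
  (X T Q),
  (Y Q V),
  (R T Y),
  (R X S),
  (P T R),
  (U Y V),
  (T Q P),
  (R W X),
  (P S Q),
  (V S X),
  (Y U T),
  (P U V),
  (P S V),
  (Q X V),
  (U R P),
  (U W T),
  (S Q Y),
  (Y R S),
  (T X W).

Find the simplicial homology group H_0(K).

H_0 = Z.

We work with the vertex ordering P < Q < R < S < T < U < V < W < X < Y. The simplices of K, each written with vertices in increasing order, are:

  0-simplices (10): P, Q, R, S, T, U, V, W, X, Y
  1-simplices (30): PQ, PR, PS, PT, PU, PV, QS, QT, QV, QX, QY, RS, RT, RU, RW, RX, RY, SV, SX, SY, TU, TW, TX, TY, UV, UW, UY, VX, VY, WX
  2-simplices (20): PQS, PQT, PRT, PRU, PSV, PUV, QSY, QTX, QVX, QVY, RSX, RSY, RTY, RUW, RWX, SVX, TUW, TUY, TWX, UVY

Hence C_0 ≅ Z^10, C_1 ≅ Z^30, C_2 ≅ Z^20.

∂_1: C_1 → C_0 maps an edge to its endpoints' difference, ∂[p,q] = q − p.
The resulting 10×30 matrix has rank 9, and its Smith normal form has invariant factors (1,1,1,1,1,1,1,1,1).

The boundary map ∂_2: C_2 → C_1 sends each 2-simplex [p,q,r] to [q,r] − [p,r] + [p,q]. For instance
  ∂PRU = RU − PU + PR,
  ∂RUW = UW − RW + RU.
As a 30×20 matrix over Z this has rank 20, with invariant factors (1,1,1,1,1,1,1,1,1,1,1,1,1,1,1,1,1,1,1,2).

Now H_k = ker ∂_k / im ∂_{k+1}, so:

  H_0: rank C_0 − rank ∂_1 = 10 − 9 = 1, and the invariant factors of ∂_1 are all 1, so H_0 = Z.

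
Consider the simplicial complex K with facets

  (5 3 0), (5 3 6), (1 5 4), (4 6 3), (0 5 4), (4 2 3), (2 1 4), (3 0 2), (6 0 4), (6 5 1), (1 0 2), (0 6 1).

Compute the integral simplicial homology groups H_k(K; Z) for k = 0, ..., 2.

K has 7 vertices, 18 edges, 12 triangles.
rank ∂_0 = 0, rank ∂_1 = 6 ⇒ b_0 = 7 − 0 − 6 = 1; all invariant factors of ∂_1 are 1 so no torsion. So H_0 = Z.
rank ∂_1 = 6, rank ∂_2 = 12 ⇒ b_1 = 18 − 6 − 12 = 0; ∂_2 has invariant factor(s) [2] giving torsion. So H_1 = Z/2.
rank ∂_2 = 12, rank ∂_3 = 0 ⇒ b_2 = 12 − 12 − 0 = 0. So H_2 = 0.

H_0 ≅ Z,  H_1 ≅ Z/2,  H_2 = 0.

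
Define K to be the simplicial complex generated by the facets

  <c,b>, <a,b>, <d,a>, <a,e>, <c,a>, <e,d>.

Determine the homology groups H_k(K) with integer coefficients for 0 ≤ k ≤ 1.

H_0 ≅ Z,  H_1 ≅ Z^2.

Order the vertices as a < b < c < d < e. Listing each simplex with vertices in this order, K has dimension 1 with simplices:

  0-simplices (5): a, b, c, d, e
  1-simplices (6): ab, ac, ad, ae, bc, de

giving chain groups C_0 ≅ Z^5, C_1 ≅ Z^6.

Boundary ∂_1: C_1 → C_0 sends each edge [p,q] (with p < q) to q − p. For instance
  ∂de = e − d.
This gives a 5×6 integer matrix of rank 4; reducing to Smith normal form yields diagonal entries (1,1,1,1).

From H_k ≅ ker(∂_k) / im(∂_{k+1}) we obtain:

  H_0: rank C_0 − rank ∂_1 = 5 − 4 = 1, and the invariant factors of ∂_1 are all 1, so H_0 ≅ Z.
  H_1: rank ker ∂_1 − rank ∂_2 = (6 − 4) − 0 = 2, and there is no ∂_2, so H_1 ≅ Z^2.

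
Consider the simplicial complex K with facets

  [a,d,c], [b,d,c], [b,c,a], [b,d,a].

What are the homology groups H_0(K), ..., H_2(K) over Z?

H_0 ≅ Z,  H_1 = 0,  H_2 ≅ Z.

Order the vertices as a < b < c < d. Listing each simplex with vertices in this order, K has dimension 2 with simplices:

  0-simplices (4): a, b, c, d
  1-simplices (6): ab, ac, ad, bc, bd, cd
  2-simplices (4): abc, abd, acd, bcd

giving chain groups C_0 ≅ Z^4, C_1 ≅ Z^6, C_2 ≅ Z^4.

The boundary map ∂_1: C_1 → C_0 is given by ∂[p,q] = [q] − [p]. For instance
  ∂bd = d − b.
This gives a 4×6 integer matrix of rank 3; reducing to Smith normal form yields diagonal entries (1,1,1).

The boundary map ∂_2: C_2 → C_1 sends each 2-simplex [p,q,r] to [q,r] − [p,r] + [p,q]. For instance
  ∂abc = bc − ac + ab,
  ∂abd = bd − ad + ab.
As a 6×4 matrix over Z this has rank 3, with invariant factors (1,1,1).

From H_k ≅ ker(∂_k) / im(∂_{k+1}) we obtain:

  H_0: rank C_0 − rank ∂_1 = 4 − 3 = 1, and the invariant factors of ∂_1 are all 1, so H_0 ≅ Z.
  H_1: rank ker ∂_1 − rank ∂_2 = (6 − 3) − 3 = 0, and the invariant factors of ∂_2 are all 1, so H_1 ≅ 0.
  H_2: rank ker ∂_2 − rank ∂_3 = (4 − 3) − 0 = 1, and there is no ∂_3, so H_2 ≅ Z.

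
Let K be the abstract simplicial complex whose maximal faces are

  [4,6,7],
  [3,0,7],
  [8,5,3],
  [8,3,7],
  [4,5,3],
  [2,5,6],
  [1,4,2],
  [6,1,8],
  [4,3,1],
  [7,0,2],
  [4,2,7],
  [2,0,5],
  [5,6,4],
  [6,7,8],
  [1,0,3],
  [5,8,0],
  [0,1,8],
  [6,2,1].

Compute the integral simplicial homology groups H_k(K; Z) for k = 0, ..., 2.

H_0 ≅ Z,  H_1 ≅ Z × Z/2,  H_2 = 0.

Order the vertices as 0 < 1 < 2 < 3 < 4 < 5 < 6 < 7 < 8. Listing each simplex with vertices in this order, K has dimension 2 with simplices:

  0-simplices (9): [0], [1], [2], [3], [4], [5], [6], [7], [8]
  1-simplices (27): (27 of them)
  2-simplices (18): [0,1,3], [0,1,8], [0,2,5], [0,2,7], [0,3,7], [0,5,8], [1,2,4], [1,2,6], [1,3,4], [1,6,8], [2,4,7], [2,5,6], [3,4,5], [3,5,8], [3,7,8], [4,5,6], [4,6,7], [6,7,8]

Hence C_0 ≅ Z^9, C_1 ≅ Z^27, C_2 ≅ Z^18.

Boundary ∂_1: C_1 → C_0 is given by ∂[p,q] = [q] − [p].
This gives a 9×27 integer matrix of rank 8; reducing to Smith normal form yields diagonal entries (1,1,1,1,1,1,1,1).

Boundary ∂_2: C_2 → C_1 sends each 2-simplex [p,q,r] to [q,r] − [p,r] + [p,q]. For instance
  ∂[0,5,8] = [5,8] − [0,8] + [0,5],
  ∂[1,6,8] = [6,8] − [1,8] + [1,6].
This gives a 27×18 integer matrix of rank 18; reducing to Smith normal form yields diagonal entries (1,1,1,1,1,1,1,1,1,1,1,1,1,1,1,1,1,2).

Reading off H_k = ker ∂_k / im ∂_{k+1}:

  H_0: rank C_0 − rank ∂_1 = 9 − 8 = 1, and the invariant factors of ∂_1 are all 1, so H_0 = Z.
  H_1: rank ker ∂_1 − rank ∂_2 = (27 − 8) − 18 = 1, and ∂_2 has invariant factor 2 > 1, so H_1 = Z × Z/2.
  H_2: rank ker ∂_2 − rank ∂_3 = (18 − 18) − 0 = 0, and there is no ∂_3, so H_2 = 0.

As a check, the Euler characteristic is 9 − 27 + 18 = 0, which agrees with 1 − 1 + 0 = 0.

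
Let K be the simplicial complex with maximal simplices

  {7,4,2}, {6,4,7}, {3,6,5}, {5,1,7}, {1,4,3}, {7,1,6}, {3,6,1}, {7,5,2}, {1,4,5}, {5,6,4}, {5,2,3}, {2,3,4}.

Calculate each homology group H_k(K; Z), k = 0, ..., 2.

We work with the vertex ordering 1 < 2 < 3 < 4 < 5 < 6 < 7. The simplices of K, each written with vertices in increasing order, are:

  0-simplices (7): [1], [2], [3], [4], [5], [6], [7]
  1-simplices (18): [1,3], [1,4], [1,5], [1,6], [1,7], [2,3], [2,4], [2,5], [2,7], [3,4], [3,5], [3,6], [4,5], [4,6], [4,7], [5,6], [5,7], [6,7]
  2-simplices (12): [1,3,4], [1,3,6], [1,4,5], [1,5,7], [1,6,7], [2,3,4], [2,3,5], [2,4,7], [2,5,7], [3,5,6], [4,5,6], [4,6,7]

so the chain groups are C_0 ≅ Z^7, C_1 ≅ Z^18, C_2 ≅ Z^12.

The boundary map ∂_1: C_1 → C_0 is given by ∂[p,q] = [q] − [p].
As a 7×18 matrix over Z this has rank 6, with invariant factors (1,1,1,1,1,1).

The boundary map ∂_2: C_2 → C_1 maps a triangle to the signed sum of its edges. For instance
  ∂[2,5,7] = [5,7] − [2,7] + [2,5],
  ∂[1,6,7] = [6,7] − [1,7] + [1,6].
The resulting 18×12 matrix has rank 12, and its Smith normal form has invariant factors (1,1,1,1,1,1,1,1,1,1,1,2).

Computing H_k = (kernel of ∂_k) / (image of ∂_{k+1}):

  H_0: rank C_0 − rank ∂_1 = 7 − 6 = 1, and the invariant factors of ∂_1 are all 1, so H_0 = Z.
  H_1: rank ker ∂_1 − rank ∂_2 = (18 − 6) − 12 = 0, and ∂_2 has invariant factor 2 > 1, so H_1 = Z/2.
  H_2: rank ker ∂_2 − rank ∂_3 = (12 − 12) − 0 = 0, and there is no ∂_3, so H_2 = 0.

H_0 = Z,  H_1 = Z/2,  H_2 = 0.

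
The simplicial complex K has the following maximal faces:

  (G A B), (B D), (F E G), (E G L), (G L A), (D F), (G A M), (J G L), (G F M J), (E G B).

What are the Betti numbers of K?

We work with the vertex ordering A < B < D < E < F < G < J < L < M. The simplices of K, each written with vertices in increasing order, are:

  0-simplices (9): A, B, D, E, F, G, J, L, M
  1-simplices (19): AB, AG, AL, AM, BD, BE, BG, DF, EF, EG, EL, FG, FJ, FM, GJ, GL, GM, JL, JM
  2-simplices (11): ABG, AGL, AGM, BEG, EFG, EGL, FGJ, FGM, FJM, GJL, GJM
  3-simplices (1): FGJM

so the chain groups are C_0 ≅ Z^9, C_1 ≅ Z^19, C_2 ≅ Z^11, C_3 ≅ Z^1.

∂_1: C_1 → C_0 sends each edge [p,q] (with p < q) to q − p. For instance
  ∂BD = D − B.
This gives a 9×19 integer matrix of rank 8; reducing to Smith normal form yields diagonal entries (1,1,1,1,1,1,1,1).

Boundary ∂_2: C_2 → C_1 maps a triangle to the signed sum of its edges. For instance
  ∂FGM = GM − FM + FG,
  ∂GJL = JL − GL + GJ.
As a 19×11 matrix over Z this has rank 10, with invariant factors (1,1,1,1,1,1,1,1,1,1).

The boundary map ∂_3: C_3 → C_2 sends each 3-simplex σ to the alternating sum Σ_i (−1)^i (σ with its i-th vertex removed). For instance
  ∂FGJM = GJM − FJM + FGM − FGJ.
The 11×1 boundary matrix has rank 1 and Smith normal form diag(1).

Computing H_k = (kernel of ∂_k) / (image of ∂_{k+1}):

  H_0: rank C_0 − rank ∂_1 = 9 − 8 = 1, and the invariant factors of ∂_1 are all 1, so H_0 ≅ Z.
  H_1: rank ker ∂_1 − rank ∂_2 = (19 − 8) − 10 = 1, and the invariant factors of ∂_2 are all 1, so H_1 ≅ Z.
  H_2: rank ker ∂_2 − rank ∂_3 = (11 − 10) − 1 = 0, and the invariant factors of ∂_3 are all 1, so H_2 ≅ 0.
  H_3: rank ker ∂_3 − rank ∂_4 = (1 − 1) − 0 = 0, and there is no ∂_4, so H_3 ≅ 0.

Hence the Betti numbers are b_0 = 1, b_1 = 1, b_2 = 0, b_3 = 0.

b_0 = 1, b_1 = 1, b_2 = 0, b_3 = 0.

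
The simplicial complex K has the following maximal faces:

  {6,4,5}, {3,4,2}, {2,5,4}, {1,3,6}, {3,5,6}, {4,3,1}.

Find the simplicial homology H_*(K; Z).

H_0 = Z,  H_1 = Z,  H_2 = 0.

Fix the vertex order 1 < 2 < 3 < 4 < 5 < 6 and write every simplex with vertices in increasing order. Then dim K = 2 and the simplices of K are:

  0-simplices (6): [1], [2], [3], [4], [5], [6]
  1-simplices (12): [1,3], [1,4], [1,6], [2,3], [2,4], [2,5], [3,4], [3,5], [3,6], [4,5], [4,6], [5,6]
  2-simplices (6): [1,3,4], [1,3,6], [2,3,4], [2,4,5], [3,5,6], [4,5,6]

Hence C_0 ≅ Z^6, C_1 ≅ Z^12, C_2 ≅ Z^6.

Boundary ∂_1: C_1 → C_0 sends each edge [p,q] (with p < q) to q − p.
As a 6×12 matrix over Z this has rank 5, with invariant factors (1,1,1,1,1).

Boundary ∂_2: C_2 → C_1 maps a triangle to the signed sum of its edges. For instance
  ∂[4,5,6] = [5,6] − [4,6] + [4,5],
  ∂[2,3,4] = [3,4] − [2,4] + [2,3].
The resulting 12×6 matrix has rank 6, and its Smith normal form has invariant factors (1,1,1,1,1,1).

Now H_k = ker ∂_k / im ∂_{k+1}, so:

  H_0: rank C_0 − rank ∂_1 = 6 − 5 = 1, and the invariant factors of ∂_1 are all 1, so H_0 ≅ Z.
  H_1: rank ker ∂_1 − rank ∂_2 = (12 − 5) − 6 = 1, and the invariant factors of ∂_2 are all 1, so H_1 ≅ Z.
  H_2: rank ker ∂_2 − rank ∂_3 = (6 − 6) − 0 = 0, and there is no ∂_3, so H_2 ≅ 0.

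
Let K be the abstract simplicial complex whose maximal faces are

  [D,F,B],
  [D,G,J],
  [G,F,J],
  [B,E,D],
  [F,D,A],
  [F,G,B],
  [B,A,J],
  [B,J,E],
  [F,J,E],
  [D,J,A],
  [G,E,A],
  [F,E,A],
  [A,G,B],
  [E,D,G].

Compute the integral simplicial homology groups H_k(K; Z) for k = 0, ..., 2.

We work with the vertex ordering A < B < D < E < F < G < J. The simplices of K, each written with vertices in increasing order, are:

  0-simplices (7): A, B, D, E, F, G, J
  1-simplices (21): AB, AD, AE, AF, AG, AJ, BD, BE, BF, BG, BJ, DE, DF, DG, DJ, EF, EG, EJ, FG, FJ, GJ
  2-simplices (14): ABG, ABJ, ADF, ADJ, AEF, AEG, BDE, BDF, BEJ, BFG, DEG, DGJ, EFJ, FGJ

Hence C_0 ≅ Z^7, C_1 ≅ Z^21, C_2 ≅ Z^14.

Boundary ∂_1: C_1 → C_0 is given by ∂[p,q] = [q] − [p]. For instance
  ∂EG = G − E.
The resulting 7×21 matrix has rank 6, and its Smith normal form has invariant factors (1,1,1,1,1,1).

∂_2: C_2 → C_1 sends each 2-simplex [p,q,r] to [q,r] − [p,r] + [p,q]. For instance
  ∂DEG = EG − DG + DE,
  ∂ABG = BG − AG + AB.
The 21×14 boundary matrix has rank 13 and Smith normal form diag(1,1,1,1,1,1,1,1,1,1,1,1,1).

Computing H_k = (kernel of ∂_k) / (image of ∂_{k+1}):

  H_0: rank C_0 − rank ∂_1 = 7 − 6 = 1, and the invariant factors of ∂_1 are all 1, so H_0 ≅ Z.
  H_1: rank ker ∂_1 − rank ∂_2 = (21 − 6) − 13 = 2, and the invariant factors of ∂_2 are all 1, so H_1 ≅ Z^2.
  H_2: rank ker ∂_2 − rank ∂_3 = (14 − 13) − 0 = 1, and there is no ∂_3, so H_2 ≅ Z.

H_0 ≅ Z,  H_1 ≅ Z^2,  H_2 ≅ Z.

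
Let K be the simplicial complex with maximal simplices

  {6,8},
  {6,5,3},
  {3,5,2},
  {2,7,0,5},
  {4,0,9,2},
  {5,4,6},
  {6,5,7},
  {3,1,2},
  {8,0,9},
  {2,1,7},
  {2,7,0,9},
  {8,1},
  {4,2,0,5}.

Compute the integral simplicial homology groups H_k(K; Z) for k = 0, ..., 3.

We work with the vertex ordering 0 < 1 < 2 < 3 < 4 < 5 < 6 < 7 < 8 < 9. The simplices of K, each written with vertices in increasing order, are:

  0-simplices (10): [0], [1], [2], [3], [4], [5], [6], [7], [8], [9]
  1-simplices (26): (26 of them)
  2-simplices (19): (19 of them)
  3-simplices (4): [0,2,4,5], [0,2,4,9], [0,2,5,7], [0,2,7,9]

giving chain groups C_0 ≅ Z^10, C_1 ≅ Z^26, C_2 ≅ Z^19, C_3 ≅ Z^4.

Boundary ∂_1: C_1 → C_0 is given by ∂[p,q] = [q] − [p].
The 10×26 boundary matrix has rank 9 and Smith normal form diag(1,1,1,1,1,1,1,1,1).

The boundary map ∂_2: C_2 → C_1 acts by ∂[p,q,r] = [q,r] − [p,r] + [p,q]. For instance
  ∂[0,8,9] = [8,9] − [0,9] + [0,8],
  ∂[1,2,3] = [2,3] − [1,3] + [1,2].
The 26×19 boundary matrix has rank 15 and Smith normal form diag(1,1,1,1,1,1,1,1,1,1,1,1,1,1,1).

Boundary ∂_3: C_3 → C_2 sends each 3-simplex σ to the alternating sum Σ_i (−1)^i (σ with its i-th vertex removed). For instance
  ∂[0,2,4,9] = [2,4,9] − [0,4,9] + [0,2,9] − [0,2,4],
  ∂[0,2,5,7] = [2,5,7] − [0,5,7] + [0,2,7] − [0,2,5].
This gives a 19×4 integer matrix of rank 4; reducing to Smith normal form yields diagonal entries (1,1,1,1).

Now H_k = ker ∂_k / im ∂_{k+1}, so:

  H_0: rank C_0 − rank ∂_1 = 10 − 9 = 1, and the invariant factors of ∂_1 are all 1, so H_0 ≅ Z.
  H_1: rank ker ∂_1 − rank ∂_2 = (26 − 9) − 15 = 2, and the invariant factors of ∂_2 are all 1, so H_1 ≅ Z^2.
  H_2: rank ker ∂_2 − rank ∂_3 = (19 − 15) − 4 = 0, and the invariant factors of ∂_3 are all 1, so H_2 ≅ 0.
  H_3: rank ker ∂_3 − rank ∂_4 = (4 − 4) − 0 = 0, and there is no ∂_4, so H_3 ≅ 0.

As a check, the Euler characteristic is 10 − 26 + 19 − 4 = -1, which agrees with 1 − 2 + 0 − 0 = -1.

H_0 = Z,  H_1 = Z^2,  H_2 = 0,  H_3 = 0.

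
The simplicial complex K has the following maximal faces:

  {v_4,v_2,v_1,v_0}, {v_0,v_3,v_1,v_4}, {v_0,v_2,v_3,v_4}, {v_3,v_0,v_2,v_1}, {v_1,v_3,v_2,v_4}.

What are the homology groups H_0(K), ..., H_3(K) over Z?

K has 5 vertices, 10 edges, 10 triangles, 5 3-simplices.
rank ∂_0 = 0, rank ∂_1 = 4 ⇒ b_0 = 5 − 0 − 4 = 1; all invariant factors of ∂_1 are 1 so no torsion. So H_0 ≅ Z.
rank ∂_1 = 4, rank ∂_2 = 6 ⇒ b_1 = 10 − 4 − 6 = 0; all invariant factors of ∂_2 are 1 so no torsion. So H_1 ≅ 0.
rank ∂_2 = 6, rank ∂_3 = 4 ⇒ b_2 = 10 − 6 − 4 = 0; all invariant factors of ∂_3 are 1 so no torsion. So H_2 ≅ 0.
rank ∂_3 = 4, rank ∂_4 = 0 ⇒ b_3 = 5 − 4 − 0 = 1. So H_3 ≅ Z.

H_0 ≅ Z,  H_1 = 0,  H_2 = 0,  H_3 ≅ Z.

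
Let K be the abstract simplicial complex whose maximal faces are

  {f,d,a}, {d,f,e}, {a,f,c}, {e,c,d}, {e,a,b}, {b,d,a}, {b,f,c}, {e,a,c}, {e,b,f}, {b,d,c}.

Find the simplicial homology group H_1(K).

We work with the vertex ordering a < b < c < d < e < f. The simplices of K, each written with vertices in increasing order, are:

  0-simplices (6): a, b, c, d, e, f
  1-simplices (15): ab, ac, ad, ae, af, bc, bd, be, bf, cd, ce, cf, de, df, ef
  2-simplices (10): abd, abe, ace, acf, adf, bcd, bcf, bef, cde, def

giving chain groups C_0 ≅ Z^6, C_1 ≅ Z^15, C_2 ≅ Z^10.

The boundary map ∂_1: C_1 → C_0 maps an edge to its endpoints' difference, ∂[p,q] = q − p. For instance
  ∂ef = f − e.
As a 6×15 matrix over Z this has rank 5, with invariant factors (1,1,1,1,1).

Boundary ∂_2: C_2 → C_1 acts by ∂[p,q,r] = [q,r] − [p,r] + [p,q]. For instance
  ∂bcd = cd − bd + bc,
  ∂ace = ce − ae + ac.
The 15×10 boundary matrix has rank 10 and Smith normal form diag(1,1,1,1,1,1,1,1,1,2).

Computing H_k = (kernel of ∂_k) / (image of ∂_{k+1}):

  H_1: rank ker ∂_1 − rank ∂_2 = (15 − 5) − 10 = 0, and ∂_2 has invariant factor 2 > 1, so H_1 ≅ Z/2Z.

(K is a triangulation of the real projective plane RP^2.)

H_1 = Z/2Z.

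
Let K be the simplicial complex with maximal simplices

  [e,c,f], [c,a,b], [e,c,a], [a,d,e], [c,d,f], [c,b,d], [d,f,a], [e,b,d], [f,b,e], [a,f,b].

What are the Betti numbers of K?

Fix the vertex order a < b < c < d < e < f and write every simplex with vertices in increasing order. Then dim K = 2 and the simplices of K are:

  0-simplices (6): a, b, c, d, e, f
  1-simplices (15): ab, ac, ad, ae, af, bc, bd, be, bf, cd, ce, cf, de, df, ef
  2-simplices (10): abc, abf, ace, ade, adf, bcd, bde, bef, cdf, cef

so the chain groups are C_0 ≅ Z^6, C_1 ≅ Z^15, C_2 ≅ Z^10.

Boundary ∂_1: C_1 → C_0 is given by ∂[p,q] = [q] − [p].
The 6×15 boundary matrix has rank 5 and Smith normal form diag(1,1,1,1,1).

The boundary map ∂_2: C_2 → C_1 sends each 2-simplex [p,q,r] to [q,r] − [p,r] + [p,q]. For instance
  ∂bef = ef − bf + be,
  ∂bcd = cd − bd + bc.
As a 15×10 matrix over Z this has rank 10, with invariant factors (1,1,1,1,1,1,1,1,1,2).

Reading off H_k = ker ∂_k / im ∂_{k+1}:

  H_0: rank C_0 − rank ∂_1 = 6 − 5 = 1, and the invariant factors of ∂_1 are all 1, so H_0 ≅ Z.
  H_1: rank ker ∂_1 − rank ∂_2 = (15 − 5) − 10 = 0, and ∂_2 has invariant factor 2 > 1, so H_1 ≅ Z/2.
  H_2: rank ker ∂_2 − rank ∂_3 = (10 − 10) − 0 = 0, and there is no ∂_3, so H_2 ≅ 0.

(K is a triangulation of the real projective plane RP^2.)

Hence the Betti numbers are b_0 = 1, b_1 = 0, b_2 = 0.

b_0 = 1, b_1 = 0, b_2 = 0.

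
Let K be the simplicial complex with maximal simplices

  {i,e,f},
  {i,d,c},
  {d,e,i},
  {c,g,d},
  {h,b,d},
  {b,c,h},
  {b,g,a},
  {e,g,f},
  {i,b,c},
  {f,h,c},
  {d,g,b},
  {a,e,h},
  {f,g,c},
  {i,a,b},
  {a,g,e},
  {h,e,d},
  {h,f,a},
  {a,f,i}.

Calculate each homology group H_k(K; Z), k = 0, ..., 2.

Take the total order a < b < c < d < e < f < g < h < i on the vertex set. Then K (dimension 2) consists of the simplices:

  0-simplices (9): a, b, c, d, e, f, g, h, i
  1-simplices (27): ab, ae, af, ag, ah, ai, bc, bd, bg, bh, bi, cd, cf, cg, ch, ci, de, dg, dh, di, ef, eg, eh, ei, fg, fh, fi
  2-simplices (18): abg, abi, aeg, aeh, afh, afi, bch, bci, bdg, bdh, cdg, cdi, cfg, cfh, deh, dei, efg, efi

Hence C_0 ≅ Z^9, C_1 ≅ Z^27, C_2 ≅ Z^18.

The boundary map ∂_1: C_1 → C_0 is given by ∂[p,q] = [q] − [p]. For instance
  ∂fi = i − f.
The resulting 9×27 matrix has rank 8, and its Smith normal form has invariant factors (1,1,1,1,1,1,1,1).

∂_2: C_2 → C_1 sends each 2-simplex [p,q,r] to [q,r] − [p,r] + [p,q]. For instance
  ∂efi = fi − ei + ef,
  ∂cdi = di − ci + cd.
The 27×18 boundary matrix has rank 18 and Smith normal form diag(1,1,1,1,1,1,1,1,1,1,1,1,1,1,1,1,1,2).

Computing H_k = (kernel of ∂_k) / (image of ∂_{k+1}):

  H_0: rank C_0 − rank ∂_1 = 9 − 8 = 1, and the invariant factors of ∂_1 are all 1, so H_0 ≅ Z.
  H_1: rank ker ∂_1 − rank ∂_2 = (27 − 8) − 18 = 1, and ∂_2 has invariant factor 2 > 1, so H_1 ≅ Z ⊕ Z/2.
  H_2: rank ker ∂_2 − rank ∂_3 = (18 − 18) − 0 = 0, and there is no ∂_3, so H_2 ≅ 0.

H_0 ≅ Z,  H_1 ≅ Z ⊕ Z/2,  H_2 = 0.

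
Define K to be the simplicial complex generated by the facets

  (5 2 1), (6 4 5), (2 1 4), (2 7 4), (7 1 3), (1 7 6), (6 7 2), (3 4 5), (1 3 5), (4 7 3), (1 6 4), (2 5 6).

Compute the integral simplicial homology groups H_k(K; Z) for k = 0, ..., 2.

H_0 ≅ Z,  H_1 ≅ Z_2,  H_2 = 0.

We work with the vertex ordering 1 < 2 < 3 < 4 < 5 < 6 < 7. The simplices of K, each written with vertices in increasing order, are:

  0-simplices (7): [1], [2], [3], [4], [5], [6], [7]
  1-simplices (18): [1,2], [1,3], [1,4], [1,5], [1,6], [1,7], [2,4], [2,5], [2,6], [2,7], [3,4], [3,5], [3,7], [4,5], [4,6], [4,7], [5,6], [6,7]
  2-simplices (12): [1,2,4], [1,2,5], [1,3,5], [1,3,7], [1,4,6], [1,6,7], [2,4,7], [2,5,6], [2,6,7], [3,4,5], [3,4,7], [4,5,6]

giving chain groups C_0 ≅ Z^7, C_1 ≅ Z^18, C_2 ≅ Z^12.

Boundary ∂_1: C_1 → C_0 maps an edge to its endpoints' difference, ∂[p,q] = q − p.
The 7×18 boundary matrix has rank 6 and Smith normal form diag(1,1,1,1,1,1).

The boundary map ∂_2: C_2 → C_1 sends each 2-simplex [p,q,r] to [q,r] − [p,r] + [p,q]. For instance
  ∂[1,6,7] = [6,7] − [1,7] + [1,6],
  ∂[1,2,5] = [2,5] − [1,5] + [1,2].
The 18×12 boundary matrix has rank 12 and Smith normal form diag(1,1,1,1,1,1,1,1,1,1,1,2).

Reading off H_k = ker ∂_k / im ∂_{k+1}:

  H_0: rank C_0 − rank ∂_1 = 7 − 6 = 1, and the invariant factors of ∂_1 are all 1, so H_0 ≅ Z.
  H_1: rank ker ∂_1 − rank ∂_2 = (18 − 6) − 12 = 0, and ∂_2 has invariant factor 2 > 1, so H_1 ≅ Z_2.
  H_2: rank ker ∂_2 − rank ∂_3 = (12 − 12) − 0 = 0, and there is no ∂_3, so H_2 ≅ 0.

As a check, the Euler characteristic is 7 − 18 + 12 = 1, which agrees with 1 − 0 + 0 = 1.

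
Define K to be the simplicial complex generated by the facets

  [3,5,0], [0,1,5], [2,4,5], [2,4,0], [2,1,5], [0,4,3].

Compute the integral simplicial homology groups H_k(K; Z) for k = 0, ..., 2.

Fix the vertex order 0 < 1 < 2 < 3 < 4 < 5 and write every simplex with vertices in increasing order. Then dim K = 2 and the simplices of K are:

  0-simplices (6): [0], [1], [2], [3], [4], [5]
  1-simplices (12): [0,1], [0,2], [0,3], [0,4], [0,5], [1,2], [1,5], [2,4], [2,5], [3,4], [3,5], [4,5]
  2-simplices (6): [0,1,5], [0,2,4], [0,3,4], [0,3,5], [1,2,5], [2,4,5]

Hence C_0 ≅ Z^6, C_1 ≅ Z^12, C_2 ≅ Z^6.

Boundary ∂_1: C_1 → C_0 sends each edge [p,q] (with p < q) to q − p. For instance
  ∂[2,4] = [4] − [2].
The resulting 6×12 matrix has rank 5, and its Smith normal form has invariant factors (1,1,1,1,1).

Boundary ∂_2: C_2 → C_1 sends each 2-simplex [p,q,r] to [q,r] − [p,r] + [p,q]. For instance
  ∂[0,2,4] = [2,4] − [0,4] + [0,2],
  ∂[1,2,5] = [2,5] − [1,5] + [1,2].
As a 12×6 matrix over Z this has rank 6, with invariant factors (1,1,1,1,1,1).

Now H_k = ker ∂_k / im ∂_{k+1}, so:

  H_0: rank C_0 − rank ∂_1 = 6 − 5 = 1, and the invariant factors of ∂_1 are all 1, so H_0 = Z.
  H_1: rank ker ∂_1 − rank ∂_2 = (12 − 5) − 6 = 1, and the invariant factors of ∂_2 are all 1, so H_1 = Z.
  H_2: rank ker ∂_2 − rank ∂_3 = (6 − 6) − 0 = 0, and there is no ∂_3, so H_2 = 0.

H_0 ≅ Z,  H_1 ≅ Z,  H_2 = 0.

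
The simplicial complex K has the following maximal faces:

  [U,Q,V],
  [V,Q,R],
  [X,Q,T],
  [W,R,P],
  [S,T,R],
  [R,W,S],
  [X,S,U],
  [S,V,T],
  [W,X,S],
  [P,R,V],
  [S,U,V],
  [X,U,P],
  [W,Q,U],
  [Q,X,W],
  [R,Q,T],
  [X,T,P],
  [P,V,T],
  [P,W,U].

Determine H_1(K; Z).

H_1 ≅ Z ⊕ Z/2Z.

We work with the vertex ordering P < Q < R < S < T < U < V < W < X. The simplices of K, each written with vertices in increasing order, are:

  0-simplices (9): P, Q, R, S, T, U, V, W, X
  1-simplices (27): PR, PT, PU, PV, PW, PX, QR, QT, QU, QV, QW, QX, RS, RT, RV, RW, ST, SU, SV, SW, SX, TV, TX, UV, UW, UX, WX
  2-simplices (18): PRV, PRW, PTV, PTX, PUW, PUX, QRT, QRV, QTX, QUV, QUW, QWX, RST, RSW, STV, SUV, SUX, SWX

giving chain groups C_0 ≅ Z^9, C_1 ≅ Z^27, C_2 ≅ Z^18.

∂_1: C_1 → C_0 is given by ∂[p,q] = [q] − [p]. For instance
  ∂UX = X − U.
This gives a 9×27 integer matrix of rank 8; reducing to Smith normal form yields diagonal entries (1,1,1,1,1,1,1,1).

∂_2: C_2 → C_1 sends each 2-simplex [p,q,r] to [q,r] − [p,r] + [p,q]. For instance
  ∂QUW = UW − QW + QU,
  ∂PRV = RV − PV + PR.
This gives a 27×18 integer matrix of rank 18; reducing to Smith normal form yields diagonal entries (1,1,1,1,1,1,1,1,1,1,1,1,1,1,1,1,1,2).

Now H_k = ker ∂_k / im ∂_{k+1}, so:

  H_1: rank ker ∂_1 − rank ∂_2 = (27 − 8) − 18 = 1, and ∂_2 has invariant factor 2 > 1, so H_1 = Z ⊕ Z/2Z.

(K is a triangulation of the Klein bottle.)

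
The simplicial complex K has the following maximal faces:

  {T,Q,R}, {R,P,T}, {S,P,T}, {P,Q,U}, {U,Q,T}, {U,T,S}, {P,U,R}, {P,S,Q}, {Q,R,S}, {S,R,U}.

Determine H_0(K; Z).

H_0 ≅ Z.

Take the total order P < Q < R < S < T < U on the vertex set. Then K (dimension 2) consists of the simplices:

  0-simplices (6): P, Q, R, S, T, U
  1-simplices (15): PQ, PR, PS, PT, PU, QR, QS, QT, QU, RS, RT, RU, ST, SU, TU
  2-simplices (10): PQS, PQU, PRT, PRU, PST, QRS, QRT, QTU, RSU, STU

Hence C_0 ≅ Z^6, C_1 ≅ Z^15, C_2 ≅ Z^10.

The boundary map ∂_1: C_1 → C_0 sends each edge [p,q] (with p < q) to q − p. For instance
  ∂PS = S − P.
The 6×15 boundary matrix has rank 5 and Smith normal form diag(1,1,1,1,1).

Boundary ∂_2: C_2 → C_1 acts by ∂[p,q,r] = [q,r] − [p,r] + [p,q]. For instance
  ∂QRS = RS − QS + QR,
  ∂PQS = QS − PS + PQ.
As a 15×10 matrix over Z this has rank 10, with invariant factors (1,1,1,1,1,1,1,1,1,2).

Reading off H_k = ker ∂_k / im ∂_{k+1}:

  H_0: rank C_0 − rank ∂_1 = 6 − 5 = 1, and the invariant factors of ∂_1 are all 1, so H_0 ≅ Z.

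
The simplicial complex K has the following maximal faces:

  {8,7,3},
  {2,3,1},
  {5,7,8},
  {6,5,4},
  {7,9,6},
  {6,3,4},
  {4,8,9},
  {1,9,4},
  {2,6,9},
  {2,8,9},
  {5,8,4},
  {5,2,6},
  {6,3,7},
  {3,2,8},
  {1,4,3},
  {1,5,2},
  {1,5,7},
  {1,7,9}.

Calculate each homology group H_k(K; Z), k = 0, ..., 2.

H_0 = Z,  H_1 = Z^2,  H_2 = Z.

Order the vertices as 1 < 2 < 3 < 4 < 5 < 6 < 7 < 8 < 9. Listing each simplex with vertices in this order, K has dimension 2 with simplices:

  0-simplices (9): [1], [2], [3], [4], [5], [6], [7], [8], [9]
  1-simplices (27): (27 of them)
  2-simplices (18): [1,2,3], [1,2,5], [1,3,4], [1,4,9], [1,5,7], [1,7,9], [2,3,8], [2,5,6], [2,6,9], [2,8,9], [3,4,6], [3,6,7], [3,7,8], [4,5,6], [4,5,8], [4,8,9], [5,7,8], [6,7,9]

so the chain groups are C_0 ≅ Z^9, C_1 ≅ Z^27, C_2 ≅ Z^18.

∂_1: C_1 → C_0 sends each edge [p,q] (with p < q) to q − p. For instance
  ∂[4,8] = [8] − [4].
The 9×27 boundary matrix has rank 8 and Smith normal form diag(1,1,1,1,1,1,1,1).

∂_2: C_2 → C_1 maps a triangle to the signed sum of its edges. For instance
  ∂[1,4,9] = [4,9] − [1,9] + [1,4],
  ∂[2,6,9] = [6,9] − [2,9] + [2,6].
The 27×18 boundary matrix has rank 17 and Smith normal form diag(1,1,1,1,1,1,1,1,1,1,1,1,1,1,1,1,1).

Now H_k = ker ∂_k / im ∂_{k+1}, so:

  H_0: rank C_0 − rank ∂_1 = 9 − 8 = 1, and the invariant factors of ∂_1 are all 1, so H_0 ≅ Z.
  H_1: rank ker ∂_1 − rank ∂_2 = (27 − 8) − 17 = 2, and the invariant factors of ∂_2 are all 1, so H_1 ≅ Z^2.
  H_2: rank ker ∂_2 − rank ∂_3 = (18 − 17) − 0 = 1, and there is no ∂_3, so H_2 ≅ Z.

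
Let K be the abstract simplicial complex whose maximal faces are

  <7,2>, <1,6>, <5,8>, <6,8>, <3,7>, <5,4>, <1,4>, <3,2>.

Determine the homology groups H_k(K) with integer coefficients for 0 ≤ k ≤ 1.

H_0 ≅ Z^2,  H_1 ≅ Z^2.

K has 8 vertices, 8 edges.
rank ∂_0 = 0, rank ∂_1 = 6 ⇒ b_0 = 8 − 0 − 6 = 2; all invariant factors of ∂_1 are 1 so no torsion. So H_0 ≅ Z^2.
rank ∂_1 = 6, rank ∂_2 = 0 ⇒ b_1 = 8 − 6 − 0 = 2. So H_1 ≅ Z^2.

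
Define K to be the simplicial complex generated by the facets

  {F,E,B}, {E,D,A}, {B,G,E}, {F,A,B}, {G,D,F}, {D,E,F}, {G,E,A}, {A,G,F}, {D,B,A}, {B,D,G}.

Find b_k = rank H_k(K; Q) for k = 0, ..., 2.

Order the vertices as A < B < D < E < F < G. Listing each simplex with vertices in this order, K has dimension 2 with simplices:

  0-simplices (6): A, B, D, E, F, G
  1-simplices (15): AB, AD, AE, AF, AG, BD, BE, BF, BG, DE, DF, DG, EF, EG, FG
  2-simplices (10): ABD, ABF, ADE, AEG, AFG, BDG, BEF, BEG, DEF, DFG

so the chain groups are C_0 ≅ Z^6, C_1 ≅ Z^15, C_2 ≅ Z^10.

The boundary map ∂_1: C_1 → C_0 maps an edge to its endpoints' difference, ∂[p,q] = q − p. For instance
  ∂AE = E − A.
This gives a 6×15 integer matrix of rank 5; reducing to Smith normal form yields diagonal entries (1,1,1,1,1).

Boundary ∂_2: C_2 → C_1 maps a triangle to the signed sum of its edges. For instance
  ∂ABF = BF − AF + AB,
  ∂ABD = BD − AD + AB.
The resulting 15×10 matrix has rank 10, and its Smith normal form has invariant factors (1,1,1,1,1,1,1,1,1,2).

From H_k ≅ ker(∂_k) / im(∂_{k+1}) we obtain:

  H_0: rank C_0 − rank ∂_1 = 6 − 5 = 1, and the invariant factors of ∂_1 are all 1, so H_0 ≅ Z.
  H_1: rank ker ∂_1 − rank ∂_2 = (15 − 5) − 10 = 0, and ∂_2 has invariant factor 2 > 1, so H_1 ≅ Z_2.
  H_2: rank ker ∂_2 − rank ∂_3 = (10 − 10) − 0 = 0, and there is no ∂_3, so H_2 ≅ 0.

Hence the Betti numbers are b_0 = 1, b_1 = 0, b_2 = 0.

b_0 = 1, b_1 = 0, b_2 = 0.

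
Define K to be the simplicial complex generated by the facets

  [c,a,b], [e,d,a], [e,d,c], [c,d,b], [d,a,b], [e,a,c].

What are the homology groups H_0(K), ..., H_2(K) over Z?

H_0 = Z,  H_1 = 0,  H_2 = Z.

We work with the vertex ordering a < b < c < d < e. The simplices of K, each written with vertices in increasing order, are:

  0-simplices (5): a, b, c, d, e
  1-simplices (9): ab, ac, ad, ae, bc, bd, cd, ce, de
  2-simplices (6): abc, abd, ace, ade, bcd, cde

giving chain groups C_0 ≅ Z^5, C_1 ≅ Z^9, C_2 ≅ Z^6.

The boundary map ∂_1: C_1 → C_0 maps an edge to its endpoints' difference, ∂[p,q] = q − p. For instance
  ∂ab = b − a.
As a 5×9 matrix over Z this has rank 4, with invariant factors (1,1,1,1).

Boundary ∂_2: C_2 → C_1 sends each 2-simplex [p,q,r] to [q,r] − [p,r] + [p,q]. For instance
  ∂bcd = cd − bd + bc,
  ∂ace = ce − ae + ac.
As a 9×6 matrix over Z this has rank 5, with invariant factors (1,1,1,1,1).

Reading off H_k = ker ∂_k / im ∂_{k+1}:

  H_0: rank C_0 − rank ∂_1 = 5 − 4 = 1, and the invariant factors of ∂_1 are all 1, so H_0 = Z.
  H_1: rank ker ∂_1 − rank ∂_2 = (9 − 4) − 5 = 0, and the invariant factors of ∂_2 are all 1, so H_1 = 0.
  H_2: rank ker ∂_2 − rank ∂_3 = (6 − 5) − 0 = 1, and there is no ∂_3, so H_2 = Z.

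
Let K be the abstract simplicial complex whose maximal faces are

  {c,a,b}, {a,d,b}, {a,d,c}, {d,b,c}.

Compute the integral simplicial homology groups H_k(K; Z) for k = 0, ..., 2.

H_0 = Z,  H_1 = 0,  H_2 = Z.

Take the total order a < b < c < d on the vertex set. Then K (dimension 2) consists of the simplices:

  0-simplices (4): a, b, c, d
  1-simplices (6): ab, ac, ad, bc, bd, cd
  2-simplices (4): abc, abd, acd, bcd

Hence C_0 ≅ Z^4, C_1 ≅ Z^6, C_2 ≅ Z^4.

∂_1: C_1 → C_0 maps an edge to its endpoints' difference, ∂[p,q] = q − p. For instance
  ∂bd = d − b.
This gives a 4×6 integer matrix of rank 3; reducing to Smith normal form yields diagonal entries (1,1,1).

∂_2: C_2 → C_1 acts by ∂[p,q,r] = [q,r] − [p,r] + [p,q]. For instance
  ∂acd = cd − ad + ac,
  ∂abc = bc − ac + ab.
This gives a 6×4 integer matrix of rank 3; reducing to Smith normal form yields diagonal entries (1,1,1).

From H_k ≅ ker(∂_k) / im(∂_{k+1}) we obtain:

  H_0: rank C_0 − rank ∂_1 = 4 − 3 = 1, and the invariant factors of ∂_1 are all 1, so H_0 = Z.
  H_1: rank ker ∂_1 − rank ∂_2 = (6 − 3) − 3 = 0, and the invariant factors of ∂_2 are all 1, so H_1 = 0.
  H_2: rank ker ∂_2 − rank ∂_3 = (4 − 3) − 0 = 1, and there is no ∂_3, so H_2 = Z.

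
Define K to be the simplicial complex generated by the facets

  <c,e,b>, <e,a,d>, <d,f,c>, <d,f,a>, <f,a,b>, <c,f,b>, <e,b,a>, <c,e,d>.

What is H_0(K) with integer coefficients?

K has 6 vertices, 12 edges, 8 triangles.
rank ∂_0 = 0, rank ∂_1 = 5 ⇒ b_0 = 6 − 0 − 5 = 1; all invariant factors of ∂_1 are 1 so no torsion. So H_0 ≅ Z.

H_0 ≅ Z.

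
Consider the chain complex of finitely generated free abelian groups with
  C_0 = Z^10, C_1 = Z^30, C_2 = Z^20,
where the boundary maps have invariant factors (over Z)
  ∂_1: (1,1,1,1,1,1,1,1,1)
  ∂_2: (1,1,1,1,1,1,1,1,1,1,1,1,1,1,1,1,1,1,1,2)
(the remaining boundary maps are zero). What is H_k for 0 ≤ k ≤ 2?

H_0: b_0 = 10 − 0 − 9 = 1; torsion from ∂_1 factors > 1: none. So H_0 ≅ Z.
H_1: b_1 = 30 − 9 − 20 = 1; torsion from ∂_2 factors > 1: [2]. So H_1 ≅ Z ⊕ Z/2Z.
H_2: b_2 = 20 − 20 − 0 = 0; torsion from ∂_3 factors > 1: none. So H_2 ≅ 0.

H_0 ≅ Z,  H_1 ≅ Z ⊕ Z/2Z,  H_2 = 0.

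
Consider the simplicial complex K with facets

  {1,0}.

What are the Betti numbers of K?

Fix the vertex order 0 < 1 and write every simplex with vertices in increasing order. Then dim K = 1 and the simplices of K are:

  0-simplices (2): [0], [1]
  1-simplices (1): [0,1]

giving chain groups C_0 ≅ Z^2, C_1 ≅ Z^1.

Boundary ∂_1: C_1 → C_0 sends each edge [p,q] (with p < q) to q − p.
The resulting 2×1 matrix has rank 1, and its Smith normal form has invariant factors (1).

Computing H_k = (kernel of ∂_k) / (image of ∂_{k+1}):

  H_0: rank C_0 − rank ∂_1 = 2 − 1 = 1, and the invariant factors of ∂_1 are all 1, so H_0 ≅ Z.
  H_1: rank ker ∂_1 − rank ∂_2 = (1 − 1) − 0 = 0, and there is no ∂_2, so H_1 ≅ 0.

(K is a triangulation of the 1-simplex.)

Hence the Betti numbers are b_0 = 1, b_1 = 0.

b_0 = 1, b_1 = 0.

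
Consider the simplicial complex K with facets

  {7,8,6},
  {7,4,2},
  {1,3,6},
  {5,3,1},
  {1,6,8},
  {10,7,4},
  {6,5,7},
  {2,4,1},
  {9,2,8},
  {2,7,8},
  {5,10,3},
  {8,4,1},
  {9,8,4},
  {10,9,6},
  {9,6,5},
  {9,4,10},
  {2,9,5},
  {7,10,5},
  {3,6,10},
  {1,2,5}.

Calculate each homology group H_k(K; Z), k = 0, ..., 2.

H_0 = Z,  H_1 = Z × Z/2,  H_2 = 0.

K has 10 vertices, 30 edges, 20 triangles.
rank ∂_0 = 0, rank ∂_1 = 9 ⇒ b_0 = 10 − 0 − 9 = 1; all invariant factors of ∂_1 are 1 so no torsion. So H_0 = Z.
rank ∂_1 = 9, rank ∂_2 = 20 ⇒ b_1 = 30 − 9 − 20 = 1; ∂_2 has invariant factor(s) [2] giving torsion. So H_1 = Z × Z/2.
rank ∂_2 = 20, rank ∂_3 = 0 ⇒ b_2 = 20 − 20 − 0 = 0. So H_2 = 0.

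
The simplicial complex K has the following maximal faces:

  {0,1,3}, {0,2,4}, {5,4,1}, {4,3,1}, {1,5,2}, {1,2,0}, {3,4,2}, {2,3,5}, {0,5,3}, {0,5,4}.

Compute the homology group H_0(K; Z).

H_0 = Z.

Fix the vertex order 0 < 1 < 2 < 3 < 4 < 5 and write every simplex with vertices in increasing order. Then dim K = 2 and the simplices of K are:

  0-simplices (6): [0], [1], [2], [3], [4], [5]
  1-simplices (15): [0,1], [0,2], [0,3], [0,4], [0,5], [1,2], [1,3], [1,4], [1,5], [2,3], [2,4], [2,5], [3,4], [3,5], [4,5]
  2-simplices (10): [0,1,2], [0,1,3], [0,2,4], [0,3,5], [0,4,5], [1,2,5], [1,3,4], [1,4,5], [2,3,4], [2,3,5]

Hence C_0 ≅ Z^6, C_1 ≅ Z^15, C_2 ≅ Z^10.

Boundary ∂_1: C_1 → C_0 is given by ∂[p,q] = [q] − [p]. For instance
  ∂[3,4] = [4] − [3].
The 6×15 boundary matrix has rank 5 and Smith normal form diag(1,1,1,1,1).

∂_2: C_2 → C_1 maps a triangle to the signed sum of its edges. For instance
  ∂[0,4,5] = [4,5] − [0,5] + [0,4],
  ∂[1,3,4] = [3,4] − [1,4] + [1,3].
The resulting 15×10 matrix has rank 10, and its Smith normal form has invariant factors (1,1,1,1,1,1,1,1,1,2).

Reading off H_k = ker ∂_k / im ∂_{k+1}:

  H_0: rank C_0 − rank ∂_1 = 6 − 5 = 1, and the invariant factors of ∂_1 are all 1, so H_0 = Z.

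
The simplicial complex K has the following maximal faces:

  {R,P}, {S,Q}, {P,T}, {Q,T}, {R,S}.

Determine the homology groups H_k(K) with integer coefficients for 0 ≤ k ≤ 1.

H_0 ≅ Z,  H_1 ≅ Z.

Fix the vertex order P < Q < R < S < T and write every simplex with vertices in increasing order. Then dim K = 1 and the simplices of K are:

  0-simplices (5): P, Q, R, S, T
  1-simplices (5): PR, PT, QS, QT, RS

giving chain groups C_0 ≅ Z^5, C_1 ≅ Z^5.

The boundary map ∂_1: C_1 → C_0 sends each edge [p,q] (with p < q) to q − p. For instance
  ∂QS = S − Q.
The 5×5 boundary matrix has rank 4 and Smith normal form diag(1,1,1,1).

Reading off H_k = ker ∂_k / im ∂_{k+1}:

  H_0: rank C_0 − rank ∂_1 = 5 − 4 = 1, and the invariant factors of ∂_1 are all 1, so H_0 ≅ Z.
  H_1: rank ker ∂_1 − rank ∂_2 = (5 − 4) − 0 = 1, and there is no ∂_2, so H_1 ≅ Z.

As a check, the Euler characteristic is 5 − 5 = 0, which agrees with 1 − 1 = 0.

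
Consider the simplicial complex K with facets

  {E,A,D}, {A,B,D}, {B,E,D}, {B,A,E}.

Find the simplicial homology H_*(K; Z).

K has 4 vertices, 6 edges, 4 triangles.
rank ∂_0 = 0, rank ∂_1 = 3 ⇒ b_0 = 4 − 0 − 3 = 1; all invariant factors of ∂_1 are 1 so no torsion. So H_0 = Z.
rank ∂_1 = 3, rank ∂_2 = 3 ⇒ b_1 = 6 − 3 − 3 = 0; all invariant factors of ∂_2 are 1 so no torsion. So H_1 = 0.
rank ∂_2 = 3, rank ∂_3 = 0 ⇒ b_2 = 4 − 3 − 0 = 1. So H_2 = Z.

H_0 = Z,  H_1 = 0,  H_2 = Z.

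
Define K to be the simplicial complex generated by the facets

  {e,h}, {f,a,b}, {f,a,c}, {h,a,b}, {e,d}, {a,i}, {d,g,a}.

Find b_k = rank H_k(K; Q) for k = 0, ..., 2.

b_0 = 1, b_1 = 1, b_2 = 0.

We work with the vertex ordering a < b < c < d < e < f < g < h < i. The simplices of K, each written with vertices in increasing order, are:

  0-simplices (9): a, b, c, d, e, f, g, h, i
  1-simplices (13): ab, ac, ad, af, ag, ah, ai, bf, bh, cf, de, dg, eh
  2-simplices (4): abf, abh, acf, adg

so the chain groups are C_0 ≅ Z^9, C_1 ≅ Z^13, C_2 ≅ Z^4.

The boundary map ∂_1: C_1 → C_0 maps an edge to its endpoints' difference, ∂[p,q] = q − p. For instance
  ∂ag = g − a.
As a 9×13 matrix over Z this has rank 8, with invariant factors (1,1,1,1,1,1,1,1).

The boundary map ∂_2: C_2 → C_1 acts by ∂[p,q,r] = [q,r] − [p,r] + [p,q]. For instance
  ∂acf = cf − af + ac,
  ∂adg = dg − ag + ad.
The 13×4 boundary matrix has rank 4 and Smith normal form diag(1,1,1,1).

From H_k ≅ ker(∂_k) / im(∂_{k+1}) we obtain:

  H_0: rank C_0 − rank ∂_1 = 9 − 8 = 1, and the invariant factors of ∂_1 are all 1, so H_0 ≅ Z.
  H_1: rank ker ∂_1 − rank ∂_2 = (13 − 8) − 4 = 1, and the invariant factors of ∂_2 are all 1, so H_1 ≅ Z.
  H_2: rank ker ∂_2 − rank ∂_3 = (4 − 4) − 0 = 0, and there is no ∂_3, so H_2 ≅ 0.

Hence the Betti numbers are b_0 = 1, b_1 = 1, b_2 = 0.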